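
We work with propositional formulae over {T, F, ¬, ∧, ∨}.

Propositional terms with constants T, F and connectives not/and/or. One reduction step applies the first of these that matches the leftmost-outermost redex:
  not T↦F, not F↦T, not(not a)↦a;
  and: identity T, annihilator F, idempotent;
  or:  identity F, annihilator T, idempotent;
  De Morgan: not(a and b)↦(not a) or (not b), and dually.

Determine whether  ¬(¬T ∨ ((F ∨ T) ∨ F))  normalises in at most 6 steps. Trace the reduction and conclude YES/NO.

  start: ¬(¬T ∨ ((F ∨ T) ∨ F))
  →1  ¬¬T ∧ ¬((F ∨ T) ∨ F)
  →2  T ∧ ¬((F ∨ T) ∨ F)
  →3  ¬((F ∨ T) ∨ F)
  →4  ¬(F ∨ T) ∧ ¬F
  →5  (¬F ∧ ¬T) ∧ ¬F
  →6  (T ∧ ¬T) ∧ ¬F

Answer: NO — after 6 steps the term is (T ∧ ¬T) ∧ ¬F, not yet normal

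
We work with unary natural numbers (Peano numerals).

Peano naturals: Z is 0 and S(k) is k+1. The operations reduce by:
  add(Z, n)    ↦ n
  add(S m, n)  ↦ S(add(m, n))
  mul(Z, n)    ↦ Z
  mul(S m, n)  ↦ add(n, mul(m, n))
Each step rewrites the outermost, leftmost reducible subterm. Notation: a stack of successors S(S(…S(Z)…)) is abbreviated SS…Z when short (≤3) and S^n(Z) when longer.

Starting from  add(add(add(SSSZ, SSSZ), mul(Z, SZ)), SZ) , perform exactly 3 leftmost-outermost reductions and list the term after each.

Answer: after 3 steps: S(add(add(add(SSZ, SSSZ), mul(Z, SZ)), SZ))

Derivation:
  start: add(add(add(SSSZ, SSSZ), mul(Z, SZ)), SZ)
  [1] add(add(S(add(SSZ, SSSZ)), mul(Z, SZ)), SZ)
  [2] add(S(add(add(SSZ, SSSZ), mul(Z, SZ))), SZ)
  [3] S(add(add(add(SSZ, SSSZ), mul(Z, SZ)), SZ))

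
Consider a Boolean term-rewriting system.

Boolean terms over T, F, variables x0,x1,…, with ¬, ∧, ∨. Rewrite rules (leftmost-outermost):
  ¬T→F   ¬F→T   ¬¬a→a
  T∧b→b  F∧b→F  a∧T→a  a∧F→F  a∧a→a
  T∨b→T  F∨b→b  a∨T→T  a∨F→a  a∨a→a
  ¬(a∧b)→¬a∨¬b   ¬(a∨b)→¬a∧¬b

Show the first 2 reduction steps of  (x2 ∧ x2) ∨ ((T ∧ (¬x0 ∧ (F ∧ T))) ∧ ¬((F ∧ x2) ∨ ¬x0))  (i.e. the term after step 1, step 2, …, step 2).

Answer: after 2 steps: x2 ∨ ((¬x0 ∧ (F ∧ T)) ∧ ¬((F ∧ x2) ∨ ¬x0))

Derivation:
  start: (x2 ∧ x2) ∨ ((T ∧ (¬x0 ∧ (F ∧ T))) ∧ ¬((F ∧ x2) ∨ ¬x0))
  →1  x2 ∨ ((T ∧ (¬x0 ∧ (F ∧ T))) ∧ ¬((F ∧ x2) ∨ ¬x0))
  →2  x2 ∨ ((¬x0 ∧ (F ∧ T)) ∧ ¬((F ∧ x2) ∨ ¬x0))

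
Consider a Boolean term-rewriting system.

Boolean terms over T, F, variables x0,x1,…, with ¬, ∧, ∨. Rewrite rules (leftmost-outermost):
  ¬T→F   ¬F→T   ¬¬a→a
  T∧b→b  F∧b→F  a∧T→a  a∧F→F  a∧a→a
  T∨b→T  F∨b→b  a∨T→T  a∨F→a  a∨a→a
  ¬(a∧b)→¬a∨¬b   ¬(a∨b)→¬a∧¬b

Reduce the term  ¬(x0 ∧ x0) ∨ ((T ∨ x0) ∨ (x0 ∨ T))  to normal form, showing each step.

  start: ¬(x0 ∧ x0) ∨ ((T ∨ x0) ∨ (x0 ∨ T))
  step 1: (¬x0 ∨ ¬x0) ∨ ((T ∨ x0) ∨ (x0 ∨ T))
  step 2: ¬x0 ∨ ((T ∨ x0) ∨ (x0 ∨ T))
  step 3: ¬x0 ∨ (T ∨ (x0 ∨ T))
  step 4: ¬x0 ∨ T
  step 5: T

Answer: normal form = T  (in 5 steps)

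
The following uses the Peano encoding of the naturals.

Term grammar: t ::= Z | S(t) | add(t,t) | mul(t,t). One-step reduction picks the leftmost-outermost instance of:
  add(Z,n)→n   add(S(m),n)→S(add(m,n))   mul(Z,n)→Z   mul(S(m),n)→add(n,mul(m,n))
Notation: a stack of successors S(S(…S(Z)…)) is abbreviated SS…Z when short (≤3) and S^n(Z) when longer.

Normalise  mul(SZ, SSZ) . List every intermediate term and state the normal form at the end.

Answer: normal form = SSZ  (in 5 steps)

Reduction:
  start: mul(SZ, SSZ)
  [1] add(SSZ, mul(Z, SSZ))
  [2] S(add(SZ, mul(Z, SSZ)))
  [3] S(S(add(Z, mul(Z, SSZ))))
  [4] S(S(mul(Z, SSZ)))
  [5] SSZ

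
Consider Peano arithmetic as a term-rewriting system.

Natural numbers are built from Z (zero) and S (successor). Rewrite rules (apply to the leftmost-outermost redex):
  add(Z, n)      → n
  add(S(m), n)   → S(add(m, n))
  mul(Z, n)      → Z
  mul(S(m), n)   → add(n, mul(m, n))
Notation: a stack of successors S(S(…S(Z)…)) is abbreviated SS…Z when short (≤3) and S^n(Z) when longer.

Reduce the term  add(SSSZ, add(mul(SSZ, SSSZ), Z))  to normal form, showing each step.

  start: add(SSSZ, add(mul(SSZ, SSSZ), Z))
  →1  S(add(SSZ, add(mul(SSZ, SSSZ), Z)))
  →2  S(S(add(SZ, add(mul(SSZ, SSSZ), Z))))
  →3  S(S(S(add(Z, add(mul(SSZ, SSSZ), Z)))))
  →4  S(S(S(add(mul(SSZ, SSSZ), Z))))
  →5  S(S(S(add(add(SSSZ, mul(SZ, SSSZ)), Z))))
  →6  S(S(S(add(S(add(SSZ, mul(SZ, SSSZ))), Z))))
  →7  S(S(S(S(add(add(SSZ, mul(SZ, SSSZ)), Z)))))
  →8  S(S(S(S(add(S(add(SZ, mul(SZ, SSSZ))), Z)))))
  →9  S(S(S(S(S(add(add(SZ, mul(SZ, SSSZ)), Z))))))
  →10  S(S(S(S(S(add(S(add(Z, mul(SZ, SSSZ))), Z))))))
  →11  S(S(S(S(S(S(add(add(Z, mul(SZ, SSSZ)), Z)))))))
  →12  S(S(S(S(S(S(add(mul(SZ, SSSZ), Z)))))))
  →13  S(S(S(S(S(S(add(add(SSSZ, mul(Z, SSSZ)), Z)))))))
  →14  S(S(S(S(S(S(add(S(add(SSZ, mul(Z, SSSZ))), Z)))))))
  →15  S(S(S(S(S(S(S(add(add(SSZ, mul(Z, SSSZ)), Z))))))))
  →16  S(S(S(S(S(S(S(add(S(add(SZ, mul(Z, SSSZ))), Z))))))))
  →17  S(S(S(S(S(S(S(S(add(add(SZ, mul(Z, SSSZ)), Z)))))))))
  →18  S(S(S(S(S(S(S(S(add(S(add(Z, mul(Z, SSSZ))), Z)))))))))
  →19  S(S(S(S(S(S(S(S(S(add(add(Z, mul(Z, SSSZ)), Z))))))))))
  →20  S(S(S(S(S(S(S(S(S(add(mul(Z, SSSZ), Z))))))))))
  →21  S(S(S(S(S(S(S(S(S(add(Z, Z))))))))))
  →22  S^9(Z)

Answer: normal form = S^9(Z)  (in 22 steps)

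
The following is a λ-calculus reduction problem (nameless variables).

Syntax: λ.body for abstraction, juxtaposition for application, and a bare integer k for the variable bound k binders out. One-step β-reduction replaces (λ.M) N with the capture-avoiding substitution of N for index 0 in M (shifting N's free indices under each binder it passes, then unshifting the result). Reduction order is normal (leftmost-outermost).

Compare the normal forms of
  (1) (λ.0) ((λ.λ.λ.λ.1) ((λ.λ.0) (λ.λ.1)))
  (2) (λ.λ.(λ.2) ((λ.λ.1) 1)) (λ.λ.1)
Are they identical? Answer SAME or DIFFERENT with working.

Answer: SAME — A ⇓ λ.λ.λ.1, B ⇓ λ.λ.λ.1

Derivation:
Term A:
  start: (λ.0) ((λ.λ.λ.λ.1) ((λ.λ.0) (λ.λ.1)))
  →1  (λ.λ.λ.λ.1) ((λ.λ.0) (λ.λ.1))
  →2  λ.λ.λ.1

Term B:
  start: (λ.λ.(λ.2) ((λ.λ.1) 1)) (λ.λ.1)
  →1  λ.(λ.λ.λ.1) ((λ.λ.1) (λ.λ.1))
  →2  λ.λ.λ.1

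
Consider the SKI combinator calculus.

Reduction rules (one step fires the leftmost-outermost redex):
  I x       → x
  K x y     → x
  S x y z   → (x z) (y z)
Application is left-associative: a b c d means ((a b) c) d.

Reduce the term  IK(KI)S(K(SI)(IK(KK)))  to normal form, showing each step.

Answer: normal form = I  (in 3 steps)

Derivation:
  start: IK(KI)S(K(SI)(IK(KK)))
  →1  K(KI)S(K(SI)(IK(KK)))
  →2  KI(K(SI)(IK(KK)))
  →3  I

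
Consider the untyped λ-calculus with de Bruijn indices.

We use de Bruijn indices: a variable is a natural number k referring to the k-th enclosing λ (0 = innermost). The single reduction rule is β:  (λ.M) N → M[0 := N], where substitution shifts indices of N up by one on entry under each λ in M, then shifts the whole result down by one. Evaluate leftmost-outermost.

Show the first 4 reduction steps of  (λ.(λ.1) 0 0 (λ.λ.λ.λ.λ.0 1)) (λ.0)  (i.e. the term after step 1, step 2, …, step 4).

  start: (λ.(λ.1) 0 0 (λ.λ.λ.λ.λ.0 1)) (λ.0)
  →1  (λ.λ.0) (λ.0) (λ.0) (λ.λ.λ.λ.λ.0 1)
  →2  (λ.0) (λ.0) (λ.λ.λ.λ.λ.0 1)
  →3  (λ.0) (λ.λ.λ.λ.λ.0 1)
  →4  λ.λ.λ.λ.λ.0 1

Answer: after 4 steps: λ.λ.λ.λ.λ.0 1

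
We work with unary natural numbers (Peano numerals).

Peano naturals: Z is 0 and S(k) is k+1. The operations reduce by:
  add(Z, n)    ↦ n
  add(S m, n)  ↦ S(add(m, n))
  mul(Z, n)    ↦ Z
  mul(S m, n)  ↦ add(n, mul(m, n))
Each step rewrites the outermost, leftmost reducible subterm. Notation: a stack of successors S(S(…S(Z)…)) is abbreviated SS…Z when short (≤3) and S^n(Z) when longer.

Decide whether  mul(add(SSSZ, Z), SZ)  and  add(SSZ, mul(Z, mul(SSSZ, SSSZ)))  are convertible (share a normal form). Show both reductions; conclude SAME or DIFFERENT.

Answer: DIFFERENT — A ⇓ SSSZ, B ⇓ SSZ

Reduction:
Term A:
  start: mul(add(SSSZ, Z), SZ)
  [1] mul(S(add(SSZ, Z)), SZ)
  [2] add(SZ, mul(add(SSZ, Z), SZ))
  [3] S(add(Z, mul(add(SSZ, Z), SZ)))
  [4] S(mul(add(SSZ, Z), SZ))
  [5] S(mul(S(add(SZ, Z)), SZ))
  [6] S(add(SZ, mul(add(SZ, Z), SZ)))
  [7] S(S(add(Z, mul(add(SZ, Z), SZ))))
  [8] S(S(mul(add(SZ, Z), SZ)))
  [9] S(S(mul(S(add(Z, Z)), SZ)))
  [10] S(S(add(SZ, mul(add(Z, Z), SZ))))
  [11] S(S(S(add(Z, mul(add(Z, Z), SZ)))))
  [12] S(S(S(mul(add(Z, Z), SZ))))
  [13] S(S(S(mul(Z, SZ))))
  [14] SSSZ

Term B:
  start: add(SSZ, mul(Z, mul(SSSZ, SSSZ)))
  [1] S(add(SZ, mul(Z, mul(SSSZ, SSSZ))))
  [2] S(S(add(Z, mul(Z, mul(SSSZ, SSSZ)))))
  [3] S(S(mul(Z, mul(SSSZ, SSSZ))))
  [4] SSZ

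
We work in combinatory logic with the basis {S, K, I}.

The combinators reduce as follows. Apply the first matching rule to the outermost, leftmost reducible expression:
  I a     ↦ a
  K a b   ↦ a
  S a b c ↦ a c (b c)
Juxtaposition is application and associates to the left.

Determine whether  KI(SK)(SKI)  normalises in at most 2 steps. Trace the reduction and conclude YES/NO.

Answer: YES — reaches normal form SKI in 2 ≤ 2 steps

Derivation:
  start: KI(SK)(SKI)
  →1  I(SKI)
  →2  SKI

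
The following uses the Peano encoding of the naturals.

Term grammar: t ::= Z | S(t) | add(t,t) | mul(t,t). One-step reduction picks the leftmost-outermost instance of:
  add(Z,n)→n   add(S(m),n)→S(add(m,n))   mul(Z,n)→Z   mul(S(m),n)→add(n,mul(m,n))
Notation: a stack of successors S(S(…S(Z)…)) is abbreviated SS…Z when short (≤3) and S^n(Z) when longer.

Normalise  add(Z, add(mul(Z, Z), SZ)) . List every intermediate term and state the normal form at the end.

Answer: normal form = SZ  (in 3 steps)

Derivation:
  start: add(Z, add(mul(Z, Z), SZ))
  [1] add(mul(Z, Z), SZ)
  [2] add(Z, SZ)
  [3] SZ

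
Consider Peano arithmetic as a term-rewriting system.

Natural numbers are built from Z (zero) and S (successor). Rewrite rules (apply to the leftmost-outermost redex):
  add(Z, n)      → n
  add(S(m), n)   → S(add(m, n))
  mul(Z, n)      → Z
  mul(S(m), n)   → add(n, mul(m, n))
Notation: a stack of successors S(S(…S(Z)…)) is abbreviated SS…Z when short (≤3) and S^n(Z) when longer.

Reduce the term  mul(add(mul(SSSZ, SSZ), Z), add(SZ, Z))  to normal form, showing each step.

Answer: normal form = S^6(Z)  (in 51 steps)

Reduction:
  start: mul(add(mul(SSSZ, SSZ), Z), add(SZ, Z))
  [1] mul(add(add(SSZ, mul(SSZ, SSZ)), Z), add(SZ, Z))
  [2] mul(add(S(add(SZ, mul(SSZ, SSZ))), Z), add(SZ, Z))
  [3] mul(S(add(add(SZ, mul(SSZ, SSZ)), Z)), add(SZ, Z))
  [4] add(add(SZ, Z), mul(add(add(SZ, mul(SSZ, SSZ)), Z), add(SZ, Z)))
  [5] add(S(add(Z, Z)), mul(add(add(SZ, mul(SSZ, SSZ)), Z), add(SZ, Z)))
  [6] S(add(add(Z, Z), mul(add(add(SZ, mul(SSZ, SSZ)), Z), add(SZ, Z))))
  [7] S(add(Z, mul(add(add(SZ, mul(SSZ, SSZ)), Z), add(SZ, Z))))
  [8] S(mul(add(add(SZ, mul(SSZ, SSZ)), Z), add(SZ, Z)))
  [9] S(mul(add(S(add(Z, mul(SSZ, SSZ))), Z), add(SZ, Z)))
  [10] S(mul(S(add(add(Z, mul(SSZ, SSZ)), Z)), add(SZ, Z)))
  [11] S(add(add(SZ, Z), mul(add(add(Z, mul(SSZ, SSZ)), Z), add(SZ, Z))))
  [12] S(add(S(add(Z, Z)), mul(add(add(Z, mul(SSZ, SSZ)), Z), add(SZ, Z))))
  [13] S(S(add(add(Z, Z), mul(add(add(Z, mul(SSZ, SSZ)), Z), add(SZ, Z)))))
  [14] S(S(add(Z, mul(add(add(Z, mul(SSZ, SSZ)), Z), add(SZ, Z)))))
  [15] S(S(mul(add(add(Z, mul(SSZ, SSZ)), Z), add(SZ, Z))))
  [16] S(S(mul(add(mul(SSZ, SSZ), Z), add(SZ, Z))))
  [17] S(S(mul(add(add(SSZ, mul(SZ, SSZ)), Z), add(SZ, Z))))
  [18] S(S(mul(add(S(add(SZ, mul(SZ, SSZ))), Z), add(SZ, Z))))
  [19] S(S(mul(S(add(add(SZ, mul(SZ, SSZ)), Z)), add(SZ, Z))))
  [20] S(S(add(add(SZ, Z), mul(add(add(SZ, mul(SZ, SSZ)), Z), add(SZ, Z)))))
  [21] S(S(add(S(add(Z, Z)), mul(add(add(SZ, mul(SZ, SSZ)), Z), add(SZ, Z)))))
  [22] S(S(S(add(add(Z, Z), mul(add(add(SZ, mul(SZ, SSZ)), Z), add(SZ, Z))))))
  [23] S(S(S(add(Z, mul(add(add(SZ, mul(SZ, SSZ)), Z), add(SZ, Z))))))
  [24] S(S(S(mul(add(add(SZ, mul(SZ, SSZ)), Z), add(SZ, Z)))))
  [25] S(S(S(mul(add(S(add(Z, mul(SZ, SSZ))), Z), add(SZ, Z)))))
  [26] S(S(S(mul(S(add(add(Z, mul(SZ, SSZ)), Z)), add(SZ, Z)))))
  [27] S(S(S(add(add(SZ, Z), mul(add(add(Z, mul(SZ, SSZ)), Z), add(SZ, Z))))))
  [28] S(S(S(add(S(add(Z, Z)), mul(add(add(Z, mul(SZ, SSZ)), Z), add(SZ, Z))))))
  [29] S(S(S(S(add(add(Z, Z), mul(add(add(Z, mul(SZ, SSZ)), Z), add(SZ, Z)))))))
  [30] S(S(S(S(add(Z, mul(add(add(Z, mul(SZ, SSZ)), Z), add(SZ, Z)))))))
  [31] S(S(S(S(mul(add(add(Z, mul(SZ, SSZ)), Z), add(SZ, Z))))))
  [32] S(S(S(S(mul(add(mul(SZ, SSZ), Z), add(SZ, Z))))))
  [33] S(S(S(S(mul(add(add(SSZ, mul(Z, SSZ)), Z), add(SZ, Z))))))
  [34] S(S(S(S(mul(add(S(add(SZ, mul(Z, SSZ))), Z), add(SZ, Z))))))
  [35] S(S(S(S(mul(S(add(add(SZ, mul(Z, SSZ)), Z)), add(SZ, Z))))))
  [36] S(S(S(S(add(add(SZ, Z), mul(add(add(SZ, mul(Z, SSZ)), Z), add(SZ, Z)))))))
  [37] S(S(S(S(add(S(add(Z, Z)), mul(add(add(SZ, mul(Z, SSZ)), Z), add(SZ, Z)))))))
  [38] S(S(S(S(S(add(add(Z, Z), mul(add(add(SZ, mul(Z, SSZ)), Z), add(SZ, Z))))))))
  [39] S(S(S(S(S(add(Z, mul(add(add(SZ, mul(Z, SSZ)), Z), add(SZ, Z))))))))
  [40] S(S(S(S(S(mul(add(add(SZ, mul(Z, SSZ)), Z), add(SZ, Z)))))))
  [41] S(S(S(S(S(mul(add(S(add(Z, mul(Z, SSZ))), Z), add(SZ, Z)))))))
  [42] S(S(S(S(S(mul(S(add(add(Z, mul(Z, SSZ)), Z)), add(SZ, Z)))))))
  [43] S(S(S(S(S(add(add(SZ, Z), mul(add(add(Z, mul(Z, SSZ)), Z), add(SZ, Z))))))))
  [44] S(S(S(S(S(add(S(add(Z, Z)), mul(add(add(Z, mul(Z, SSZ)), Z), add(SZ, Z))))))))
  [45] S(S(S(S(S(S(add(add(Z, Z), mul(add(add(Z, mul(Z, SSZ)), Z), add(SZ, Z)))))))))
  [46] S(S(S(S(S(S(add(Z, mul(add(add(Z, mul(Z, SSZ)), Z), add(SZ, Z)))))))))
  [47] S(S(S(S(S(S(mul(add(add(Z, mul(Z, SSZ)), Z), add(SZ, Z))))))))
  [48] S(S(S(S(S(S(mul(add(mul(Z, SSZ), Z), add(SZ, Z))))))))
  [49] S(S(S(S(S(S(mul(add(Z, Z), add(SZ, Z))))))))
  [50] S(S(S(S(S(S(mul(Z, add(SZ, Z))))))))
  [51] S^6(Z)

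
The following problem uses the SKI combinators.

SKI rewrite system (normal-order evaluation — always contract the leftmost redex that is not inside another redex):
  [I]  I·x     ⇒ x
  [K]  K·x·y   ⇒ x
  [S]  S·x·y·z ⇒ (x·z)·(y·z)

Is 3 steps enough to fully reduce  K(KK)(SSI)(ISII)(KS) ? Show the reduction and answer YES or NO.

  start: K(KK)(SSI)(ISII)(KS)
  [1] KK(ISII)(KS)
  [2] K(KS)

Answer: YES — reaches normal form K(KS) in 2 ≤ 3 steps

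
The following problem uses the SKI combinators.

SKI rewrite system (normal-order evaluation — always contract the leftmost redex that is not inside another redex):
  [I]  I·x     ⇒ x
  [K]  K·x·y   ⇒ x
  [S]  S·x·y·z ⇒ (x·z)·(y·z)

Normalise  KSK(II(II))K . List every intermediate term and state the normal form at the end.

Answer: normal form = SIK  (in 4 steps)

Working:
  start: KSK(II(II))K
  →1  S(II(II))K
  →2  S(I(II))K
  →3  S(II)K
  →4  SIK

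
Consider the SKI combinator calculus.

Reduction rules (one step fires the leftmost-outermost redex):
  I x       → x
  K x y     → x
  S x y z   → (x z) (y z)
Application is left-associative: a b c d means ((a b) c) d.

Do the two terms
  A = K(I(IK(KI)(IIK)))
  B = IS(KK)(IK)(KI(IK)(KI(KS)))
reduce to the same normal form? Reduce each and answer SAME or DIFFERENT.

Answer: SAME — A ⇓ K(KI), B ⇓ K(KI)

Working:
Term A:
  start: K(I(IK(KI)(IIK)))
  step 1: K(IK(KI)(IIK))
  step 2: K(K(KI)(IIK))
  step 3: K(KI)

Term B:
  start: IS(KK)(IK)(KI(IK)(KI(KS)))
  step 1: S(KK)(IK)(KI(IK)(KI(KS)))
  step 2: KK(KI(IK)(KI(KS)))(IK(KI(IK)(KI(KS))))
  step 3: K(IK(KI(IK)(KI(KS))))
  step 4: K(K(KI(IK)(KI(KS))))
  step 5: K(K(I(KI(KS))))
  step 6: K(K(KI(KS)))
  step 7: K(KI)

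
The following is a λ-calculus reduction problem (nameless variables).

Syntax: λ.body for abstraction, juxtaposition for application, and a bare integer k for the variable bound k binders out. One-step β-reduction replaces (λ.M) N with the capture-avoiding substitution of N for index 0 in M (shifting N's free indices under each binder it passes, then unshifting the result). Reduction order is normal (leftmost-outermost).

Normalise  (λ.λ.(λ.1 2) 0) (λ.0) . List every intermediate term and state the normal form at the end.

Answer: normal form = λ.0 (λ.0)  (in 2 steps)

Reduction:
  start: (λ.λ.(λ.1 2) 0) (λ.0)
  [1] λ.(λ.1 (λ.0)) 0
  [2] λ.0 (λ.0)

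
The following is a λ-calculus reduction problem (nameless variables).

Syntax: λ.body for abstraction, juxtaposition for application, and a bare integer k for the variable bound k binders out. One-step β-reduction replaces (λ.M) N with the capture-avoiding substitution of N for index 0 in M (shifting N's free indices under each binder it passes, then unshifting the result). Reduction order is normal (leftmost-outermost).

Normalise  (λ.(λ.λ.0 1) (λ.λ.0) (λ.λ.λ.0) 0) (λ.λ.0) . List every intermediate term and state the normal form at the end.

Answer: normal form = λ.0  (in 5 steps)

Working:
  start: (λ.(λ.λ.0 1) (λ.λ.0) (λ.λ.λ.0) 0) (λ.λ.0)
  step 1: (λ.λ.0 1) (λ.λ.0) (λ.λ.λ.0) (λ.λ.0)
  step 2: (λ.0 (λ.λ.0)) (λ.λ.λ.0) (λ.λ.0)
  step 3: (λ.λ.λ.0) (λ.λ.0) (λ.λ.0)
  step 4: (λ.λ.0) (λ.λ.0)
  step 5: λ.0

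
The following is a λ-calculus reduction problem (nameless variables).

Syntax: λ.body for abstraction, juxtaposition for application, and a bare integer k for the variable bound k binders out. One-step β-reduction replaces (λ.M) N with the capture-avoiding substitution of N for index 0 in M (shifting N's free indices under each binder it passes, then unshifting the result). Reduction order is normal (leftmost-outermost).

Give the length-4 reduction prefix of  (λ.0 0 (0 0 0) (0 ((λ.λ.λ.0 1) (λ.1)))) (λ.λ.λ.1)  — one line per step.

Answer: after 4 steps: (λ.λ.λ.1) (λ.λ.λ.1) (λ.λ.λ.1)

Reduction:
  start: (λ.0 0 (0 0 0) (0 ((λ.λ.λ.0 1) (λ.1)))) (λ.λ.λ.1)
  →1  (λ.λ.λ.1) (λ.λ.λ.1) ((λ.λ.λ.1) (λ.λ.λ.1) (λ.λ.λ.1)) ((λ.λ.λ.1) ((λ.λ.λ.0 1) (λ.λ.λ.λ.1)))
  →2  (λ.λ.1) ((λ.λ.λ.1) (λ.λ.λ.1) (λ.λ.λ.1)) ((λ.λ.λ.1) ((λ.λ.λ.0 1) (λ.λ.λ.λ.1)))
  →3  (λ.(λ.λ.λ.1) (λ.λ.λ.1) (λ.λ.λ.1)) ((λ.λ.λ.1) ((λ.λ.λ.0 1) (λ.λ.λ.λ.1)))
  →4  (λ.λ.λ.1) (λ.λ.λ.1) (λ.λ.λ.1)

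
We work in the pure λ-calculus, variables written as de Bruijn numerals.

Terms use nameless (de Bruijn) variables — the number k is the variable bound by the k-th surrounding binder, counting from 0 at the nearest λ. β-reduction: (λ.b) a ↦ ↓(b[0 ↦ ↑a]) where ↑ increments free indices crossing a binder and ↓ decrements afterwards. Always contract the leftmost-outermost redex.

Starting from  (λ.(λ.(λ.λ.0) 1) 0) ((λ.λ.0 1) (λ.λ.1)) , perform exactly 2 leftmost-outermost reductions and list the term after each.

Answer: after 2 steps: (λ.λ.0) ((λ.λ.0 1) (λ.λ.1))

Reduction:
  start: (λ.(λ.(λ.λ.0) 1) 0) ((λ.λ.0 1) (λ.λ.1))
  [1] (λ.(λ.λ.0) ((λ.λ.0 1) (λ.λ.1))) ((λ.λ.0 1) (λ.λ.1))
  [2] (λ.λ.0) ((λ.λ.0 1) (λ.λ.1))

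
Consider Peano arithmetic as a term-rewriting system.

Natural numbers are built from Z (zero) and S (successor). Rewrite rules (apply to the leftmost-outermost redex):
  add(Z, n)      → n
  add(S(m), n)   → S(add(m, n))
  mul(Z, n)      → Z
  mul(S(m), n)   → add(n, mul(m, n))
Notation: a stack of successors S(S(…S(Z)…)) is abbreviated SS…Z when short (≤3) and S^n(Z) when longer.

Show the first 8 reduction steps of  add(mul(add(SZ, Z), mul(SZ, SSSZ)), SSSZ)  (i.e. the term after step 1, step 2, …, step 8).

Answer: after 8 steps: S(add(S(add(add(SZ, mul(Z, SSSZ)), mul(add(Z, Z), mul(SZ, SSSZ)))), SSSZ))

Reduction:
  start: add(mul(add(SZ, Z), mul(SZ, SSSZ)), SSSZ)
  →1  add(mul(S(add(Z, Z)), mul(SZ, SSSZ)), SSSZ)
  →2  add(add(mul(SZ, SSSZ), mul(add(Z, Z), mul(SZ, SSSZ))), SSSZ)
  →3  add(add(add(SSSZ, mul(Z, SSSZ)), mul(add(Z, Z), mul(SZ, SSSZ))), SSSZ)
  →4  add(add(S(add(SSZ, mul(Z, SSSZ))), mul(add(Z, Z), mul(SZ, SSSZ))), SSSZ)
  →5  add(S(add(add(SSZ, mul(Z, SSSZ)), mul(add(Z, Z), mul(SZ, SSSZ)))), SSSZ)
  →6  S(add(add(add(SSZ, mul(Z, SSSZ)), mul(add(Z, Z), mul(SZ, SSSZ))), SSSZ))
  →7  S(add(add(S(add(SZ, mul(Z, SSSZ))), mul(add(Z, Z), mul(SZ, SSSZ))), SSSZ))
  →8  S(add(S(add(add(SZ, mul(Z, SSSZ)), mul(add(Z, Z), mul(SZ, SSSZ)))), SSSZ))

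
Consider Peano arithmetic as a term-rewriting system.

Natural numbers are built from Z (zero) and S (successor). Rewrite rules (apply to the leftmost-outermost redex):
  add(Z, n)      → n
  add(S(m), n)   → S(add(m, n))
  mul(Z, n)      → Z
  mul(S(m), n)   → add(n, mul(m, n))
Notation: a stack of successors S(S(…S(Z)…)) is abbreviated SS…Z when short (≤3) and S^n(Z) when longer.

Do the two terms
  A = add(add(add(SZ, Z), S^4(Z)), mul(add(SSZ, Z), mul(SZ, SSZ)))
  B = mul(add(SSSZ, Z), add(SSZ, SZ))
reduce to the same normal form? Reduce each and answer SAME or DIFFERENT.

Term A:
  start: add(add(add(SZ, Z), S^4(Z)), mul(add(SSZ, Z), mul(SZ, SSZ)))
  step 1: add(add(S(add(Z, Z)), S^4(Z)), mul(add(SSZ, Z), mul(SZ, SSZ)))
  step 2: add(S(add(add(Z, Z), S^4(Z))), mul(add(SSZ, Z), mul(SZ, SSZ)))
  step 3: S(add(add(add(Z, Z), S^4(Z)), mul(add(SSZ, Z), mul(SZ, SSZ))))
  step 4: S(add(add(Z, S^4(Z)), mul(add(SSZ, Z), mul(SZ, SSZ))))
  step 5: S(add(S^4(Z), mul(add(SSZ, Z), mul(SZ, SSZ))))
  step 6: S(S(add(SSSZ, mul(add(SSZ, Z), mul(SZ, SSZ)))))
  step 7: S(S(S(add(SSZ, mul(add(SSZ, Z), mul(SZ, SSZ))))))
  step 8: S(S(S(S(add(SZ, mul(add(SSZ, Z), mul(SZ, SSZ)))))))
  step 9: S(S(S(S(S(add(Z, mul(add(SSZ, Z), mul(SZ, SSZ))))))))
  step 10: S(S(S(S(S(mul(add(SSZ, Z), mul(SZ, SSZ)))))))
  step 11: S(S(S(S(S(mul(S(add(SZ, Z)), mul(SZ, SSZ)))))))
  step 12: S(S(S(S(S(add(mul(SZ, SSZ), mul(add(SZ, Z), mul(SZ, SSZ))))))))
  step 13: S(S(S(S(S(add(add(SSZ, mul(Z, SSZ)), mul(add(SZ, Z), mul(SZ, SSZ))))))))
  step 14: S(S(S(S(S(add(S(add(SZ, mul(Z, SSZ))), mul(add(SZ, Z), mul(SZ, SSZ))))))))
  step 15: S(S(S(S(S(S(add(add(SZ, mul(Z, SSZ)), mul(add(SZ, Z), mul(SZ, SSZ)))))))))
  step 16: S(S(S(S(S(S(add(S(add(Z, mul(Z, SSZ))), mul(add(SZ, Z), mul(SZ, SSZ)))))))))
  step 17: S(S(S(S(S(S(S(add(add(Z, mul(Z, SSZ)), mul(add(SZ, Z), mul(SZ, SSZ))))))))))
  step 18: S(S(S(S(S(S(S(add(mul(Z, SSZ), mul(add(SZ, Z), mul(SZ, SSZ))))))))))
  step 19: S(S(S(S(S(S(S(add(Z, mul(add(SZ, Z), mul(SZ, SSZ))))))))))
  step 20: S(S(S(S(S(S(S(mul(add(SZ, Z), mul(SZ, SSZ)))))))))
  step 21: S(S(S(S(S(S(S(mul(S(add(Z, Z)), mul(SZ, SSZ)))))))))
  step 22: S(S(S(S(S(S(S(add(mul(SZ, SSZ), mul(add(Z, Z), mul(SZ, SSZ))))))))))
  step 23: S(S(S(S(S(S(S(add(add(SSZ, mul(Z, SSZ)), mul(add(Z, Z), mul(SZ, SSZ))))))))))
  step 24: S(S(S(S(S(S(S(add(S(add(SZ, mul(Z, SSZ))), mul(add(Z, Z), mul(SZ, SSZ))))))))))
  step 25: S(S(S(S(S(S(S(S(add(add(SZ, mul(Z, SSZ)), mul(add(Z, Z), mul(SZ, SSZ)))))))))))
  step 26: S(S(S(S(S(S(S(S(add(S(add(Z, mul(Z, SSZ))), mul(add(Z, Z), mul(SZ, SSZ)))))))))))
  step 27: S(S(S(S(S(S(S(S(S(add(add(Z, mul(Z, SSZ)), mul(add(Z, Z), mul(SZ, SSZ))))))))))))
  step 28: S(S(S(S(S(S(S(S(S(add(mul(Z, SSZ), mul(add(Z, Z), mul(SZ, SSZ))))))))))))
  step 29: S(S(S(S(S(S(S(S(S(add(Z, mul(add(Z, Z), mul(SZ, SSZ))))))))))))
  step 30: S(S(S(S(S(S(S(S(S(mul(add(Z, Z), mul(SZ, SSZ)))))))))))
  step 31: S(S(S(S(S(S(S(S(S(mul(Z, mul(SZ, SSZ)))))))))))
  step 32: S^9(Z)

Term B:
  start: mul(add(SSSZ, Z), add(SSZ, SZ))
  step 1: mul(S(add(SSZ, Z)), add(SSZ, SZ))
  step 2: add(add(SSZ, SZ), mul(add(SSZ, Z), add(SSZ, SZ)))
  step 3: add(S(add(SZ, SZ)), mul(add(SSZ, Z), add(SSZ, SZ)))
  step 4: S(add(add(SZ, SZ), mul(add(SSZ, Z), add(SSZ, SZ))))
  step 5: S(add(S(add(Z, SZ)), mul(add(SSZ, Z), add(SSZ, SZ))))
  step 6: S(S(add(add(Z, SZ), mul(add(SSZ, Z), add(SSZ, SZ)))))
  step 7: S(S(add(SZ, mul(add(SSZ, Z), add(SSZ, SZ)))))
  step 8: S(S(S(add(Z, mul(add(SSZ, Z), add(SSZ, SZ))))))
  step 9: S(S(S(mul(add(SSZ, Z), add(SSZ, SZ)))))
  step 10: S(S(S(mul(S(add(SZ, Z)), add(SSZ, SZ)))))
  step 11: S(S(S(add(add(SSZ, SZ), mul(add(SZ, Z), add(SSZ, SZ))))))
  step 12: S(S(S(add(S(add(SZ, SZ)), mul(add(SZ, Z), add(SSZ, SZ))))))
  step 13: S(S(S(S(add(add(SZ, SZ), mul(add(SZ, Z), add(SSZ, SZ)))))))
  step 14: S(S(S(S(add(S(add(Z, SZ)), mul(add(SZ, Z), add(SSZ, SZ)))))))
  step 15: S(S(S(S(S(add(add(Z, SZ), mul(add(SZ, Z), add(SSZ, SZ))))))))
  step 16: S(S(S(S(S(add(SZ, mul(add(SZ, Z), add(SSZ, SZ))))))))
  step 17: S(S(S(S(S(S(add(Z, mul(add(SZ, Z), add(SSZ, SZ)))))))))
  step 18: S(S(S(S(S(S(mul(add(SZ, Z), add(SSZ, SZ))))))))
  step 19: S(S(S(S(S(S(mul(S(add(Z, Z)), add(SSZ, SZ))))))))
  step 20: S(S(S(S(S(S(add(add(SSZ, SZ), mul(add(Z, Z), add(SSZ, SZ)))))))))
  step 21: S(S(S(S(S(S(add(S(add(SZ, SZ)), mul(add(Z, Z), add(SSZ, SZ)))))))))
  step 22: S(S(S(S(S(S(S(add(add(SZ, SZ), mul(add(Z, Z), add(SSZ, SZ))))))))))
  step 23: S(S(S(S(S(S(S(add(S(add(Z, SZ)), mul(add(Z, Z), add(SSZ, SZ))))))))))
  step 24: S(S(S(S(S(S(S(S(add(add(Z, SZ), mul(add(Z, Z), add(SSZ, SZ)))))))))))
  step 25: S(S(S(S(S(S(S(S(add(SZ, mul(add(Z, Z), add(SSZ, SZ)))))))))))
  step 26: S(S(S(S(S(S(S(S(S(add(Z, mul(add(Z, Z), add(SSZ, SZ))))))))))))
  step 27: S(S(S(S(S(S(S(S(S(mul(add(Z, Z), add(SSZ, SZ)))))))))))
  step 28: S(S(S(S(S(S(S(S(S(mul(Z, add(SSZ, SZ)))))))))))
  step 29: S^9(Z)

Answer: SAME — A ⇓ S^9(Z), B ⇓ S^9(Z)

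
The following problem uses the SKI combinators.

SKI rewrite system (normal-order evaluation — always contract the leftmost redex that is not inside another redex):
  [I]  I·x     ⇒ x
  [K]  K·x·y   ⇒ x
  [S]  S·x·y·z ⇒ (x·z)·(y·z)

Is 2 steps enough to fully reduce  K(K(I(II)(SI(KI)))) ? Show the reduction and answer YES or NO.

  start: K(K(I(II)(SI(KI))))
  →1  K(K(II(SI(KI))))
  →2  K(K(I(SI(KI))))

Answer: NO — after 2 steps the term is K(K(I(SI(KI)))), not yet normal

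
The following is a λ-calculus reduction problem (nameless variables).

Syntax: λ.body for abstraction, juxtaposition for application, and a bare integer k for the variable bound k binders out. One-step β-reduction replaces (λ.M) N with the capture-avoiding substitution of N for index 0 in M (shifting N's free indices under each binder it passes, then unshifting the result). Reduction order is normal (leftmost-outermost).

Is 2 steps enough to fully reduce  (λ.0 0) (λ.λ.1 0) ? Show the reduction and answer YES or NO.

  start: (λ.0 0) (λ.λ.1 0)
  [1] (λ.λ.1 0) (λ.λ.1 0)
  [2] λ.(λ.λ.1 0) 0

Answer: NO — after 2 steps the term is λ.(λ.λ.1 0) 0, not yet normal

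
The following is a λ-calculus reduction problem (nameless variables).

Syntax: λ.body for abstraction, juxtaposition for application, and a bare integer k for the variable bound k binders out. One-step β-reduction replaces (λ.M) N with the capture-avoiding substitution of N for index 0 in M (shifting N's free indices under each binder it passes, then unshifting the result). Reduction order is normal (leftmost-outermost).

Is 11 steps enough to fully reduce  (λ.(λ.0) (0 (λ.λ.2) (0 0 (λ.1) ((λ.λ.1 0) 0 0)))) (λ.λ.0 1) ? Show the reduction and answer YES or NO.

Answer: YES — reaches normal form λ.λ.λ.0 1 in 10 ≤ 11 steps

Derivation:
  start: (λ.(λ.0) (0 (λ.λ.2) (0 0 (λ.1) ((λ.λ.1 0) 0 0)))) (λ.λ.0 1)
  [1] (λ.0) ((λ.λ.0 1) (λ.λ.λ.λ.0 1) ((λ.λ.0 1) (λ.λ.0 1) (λ.λ.λ.0 1) ((λ.λ.1 0) (λ.λ.0 1) (λ.λ.0 1))))
  [2] (λ.λ.0 1) (λ.λ.λ.λ.0 1) ((λ.λ.0 1) (λ.λ.0 1) (λ.λ.λ.0 1) ((λ.λ.1 0) (λ.λ.0 1) (λ.λ.0 1)))
  [3] (λ.0 (λ.λ.λ.λ.0 1)) ((λ.λ.0 1) (λ.λ.0 1) (λ.λ.λ.0 1) ((λ.λ.1 0) (λ.λ.0 1) (λ.λ.0 1)))
  [4] (λ.λ.0 1) (λ.λ.0 1) (λ.λ.λ.0 1) ((λ.λ.1 0) (λ.λ.0 1) (λ.λ.0 1)) (λ.λ.λ.λ.0 1)
  [5] (λ.0 (λ.λ.0 1)) (λ.λ.λ.0 1) ((λ.λ.1 0) (λ.λ.0 1) (λ.λ.0 1)) (λ.λ.λ.λ.0 1)
  [6] (λ.λ.λ.0 1) (λ.λ.0 1) ((λ.λ.1 0) (λ.λ.0 1) (λ.λ.0 1)) (λ.λ.λ.λ.0 1)
  [7] (λ.λ.0 1) ((λ.λ.1 0) (λ.λ.0 1) (λ.λ.0 1)) (λ.λ.λ.λ.0 1)
  [8] (λ.0 ((λ.λ.1 0) (λ.λ.0 1) (λ.λ.0 1))) (λ.λ.λ.λ.0 1)
  [9] (λ.λ.λ.λ.0 1) ((λ.λ.1 0) (λ.λ.0 1) (λ.λ.0 1))
  [10] λ.λ.λ.0 1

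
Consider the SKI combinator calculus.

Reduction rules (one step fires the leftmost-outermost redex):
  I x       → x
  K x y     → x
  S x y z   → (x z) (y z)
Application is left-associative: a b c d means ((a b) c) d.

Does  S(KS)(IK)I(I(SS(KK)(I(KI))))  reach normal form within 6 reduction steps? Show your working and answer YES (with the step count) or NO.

  start: S(KS)(IK)I(I(SS(KK)(I(KI))))
  →1  KSI(IKI)(I(SS(KK)(I(KI))))
  →2  S(IKI)(I(SS(KK)(I(KI))))
  →3  S(KI)(I(SS(KK)(I(KI))))
  →4  S(KI)(SS(KK)(I(KI)))
  →5  S(KI)(S(I(KI))(KK(I(KI))))
  →6  S(KI)(S(KI)(KK(I(KI))))

Answer: NO — after 6 steps the term is S(KI)(S(KI)(KK(I(KI)))), not yet normal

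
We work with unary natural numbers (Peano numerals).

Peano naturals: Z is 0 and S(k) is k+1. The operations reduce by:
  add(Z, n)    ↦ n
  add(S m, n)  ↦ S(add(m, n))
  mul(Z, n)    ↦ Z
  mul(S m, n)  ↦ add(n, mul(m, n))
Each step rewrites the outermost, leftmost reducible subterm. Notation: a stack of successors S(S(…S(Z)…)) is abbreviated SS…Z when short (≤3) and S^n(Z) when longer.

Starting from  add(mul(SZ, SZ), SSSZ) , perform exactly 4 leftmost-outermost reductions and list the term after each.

  start: add(mul(SZ, SZ), SSSZ)
  [1] add(add(SZ, mul(Z, SZ)), SSSZ)
  [2] add(S(add(Z, mul(Z, SZ))), SSSZ)
  [3] S(add(add(Z, mul(Z, SZ)), SSSZ))
  [4] S(add(mul(Z, SZ), SSSZ))

Answer: after 4 steps: S(add(mul(Z, SZ), SSSZ))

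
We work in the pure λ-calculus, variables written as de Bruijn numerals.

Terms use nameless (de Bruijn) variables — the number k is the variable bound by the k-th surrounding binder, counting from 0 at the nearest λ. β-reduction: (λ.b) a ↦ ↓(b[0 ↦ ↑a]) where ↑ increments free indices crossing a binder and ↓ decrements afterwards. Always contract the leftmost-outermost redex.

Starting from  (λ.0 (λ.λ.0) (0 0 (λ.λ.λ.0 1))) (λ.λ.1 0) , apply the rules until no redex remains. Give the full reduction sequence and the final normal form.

  start: (λ.0 (λ.λ.0) (0 0 (λ.λ.λ.0 1))) (λ.λ.1 0)
  step 1: (λ.λ.1 0) (λ.λ.0) ((λ.λ.1 0) (λ.λ.1 0) (λ.λ.λ.0 1))
  step 2: (λ.(λ.λ.0) 0) ((λ.λ.1 0) (λ.λ.1 0) (λ.λ.λ.0 1))
  step 3: (λ.λ.0) ((λ.λ.1 0) (λ.λ.1 0) (λ.λ.λ.0 1))
  step 4: λ.0

Answer: normal form = λ.0  (in 4 steps)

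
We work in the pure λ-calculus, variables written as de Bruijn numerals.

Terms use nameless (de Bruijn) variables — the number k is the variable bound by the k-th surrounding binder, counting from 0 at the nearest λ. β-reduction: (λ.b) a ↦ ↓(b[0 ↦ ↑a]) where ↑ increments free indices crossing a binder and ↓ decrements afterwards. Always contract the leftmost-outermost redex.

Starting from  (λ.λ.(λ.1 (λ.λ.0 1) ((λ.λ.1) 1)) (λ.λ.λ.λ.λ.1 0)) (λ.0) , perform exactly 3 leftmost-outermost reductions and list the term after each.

  start: (λ.λ.(λ.1 (λ.λ.0 1) ((λ.λ.1) 1)) (λ.λ.λ.λ.λ.1 0)) (λ.0)
  →1  λ.(λ.1 (λ.λ.0 1) ((λ.λ.1) 1)) (λ.λ.λ.λ.λ.1 0)
  →2  λ.0 (λ.λ.0 1) ((λ.λ.1) 0)
  →3  λ.0 (λ.λ.0 1) (λ.1)

Answer: after 3 steps: λ.0 (λ.λ.0 1) (λ.1)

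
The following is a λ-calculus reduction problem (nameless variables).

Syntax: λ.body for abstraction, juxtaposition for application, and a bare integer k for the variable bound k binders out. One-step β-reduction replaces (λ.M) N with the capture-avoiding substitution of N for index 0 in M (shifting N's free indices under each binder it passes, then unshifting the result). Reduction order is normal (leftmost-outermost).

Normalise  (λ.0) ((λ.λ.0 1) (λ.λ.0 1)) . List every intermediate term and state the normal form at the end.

Answer: normal form = λ.0 (λ.λ.0 1)  (in 2 steps)

Working:
  start: (λ.0) ((λ.λ.0 1) (λ.λ.0 1))
  →1  (λ.λ.0 1) (λ.λ.0 1)
  →2  λ.0 (λ.λ.0 1)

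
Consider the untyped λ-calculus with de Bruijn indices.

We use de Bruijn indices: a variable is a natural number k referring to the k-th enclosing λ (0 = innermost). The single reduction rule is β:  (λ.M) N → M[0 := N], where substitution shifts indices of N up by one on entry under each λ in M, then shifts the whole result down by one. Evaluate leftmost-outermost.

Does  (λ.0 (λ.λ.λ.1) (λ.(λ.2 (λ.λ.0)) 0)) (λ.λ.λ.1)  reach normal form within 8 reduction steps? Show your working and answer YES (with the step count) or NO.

Answer: YES — reaches normal form λ.λ.λ.λ.1 in 5 ≤ 8 steps

Derivation:
  start: (λ.0 (λ.λ.λ.1) (λ.(λ.2 (λ.λ.0)) 0)) (λ.λ.λ.1)
  [1] (λ.λ.λ.1) (λ.λ.λ.1) (λ.(λ.(λ.λ.λ.1) (λ.λ.0)) 0)
  [2] (λ.λ.1) (λ.(λ.(λ.λ.λ.1) (λ.λ.0)) 0)
  [3] λ.λ.(λ.(λ.λ.λ.1) (λ.λ.0)) 0
  [4] λ.λ.(λ.λ.λ.1) (λ.λ.0)
  [5] λ.λ.λ.λ.1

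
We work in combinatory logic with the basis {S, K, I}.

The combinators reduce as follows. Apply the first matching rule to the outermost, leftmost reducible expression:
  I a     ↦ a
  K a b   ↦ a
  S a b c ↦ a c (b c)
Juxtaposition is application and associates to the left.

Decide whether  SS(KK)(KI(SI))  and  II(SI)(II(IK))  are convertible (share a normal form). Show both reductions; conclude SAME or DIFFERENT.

Answer: SAME — A ⇓ SIK, B ⇓ SIK

Reduction:
Term A:
  start: SS(KK)(KI(SI))
  step 1: S(KI(SI))(KK(KI(SI)))
  step 2: SI(KK(KI(SI)))
  step 3: SIK

Term B:
  start: II(SI)(II(IK))
  step 1: I(SI)(II(IK))
  step 2: SI(II(IK))
  step 3: SI(I(IK))
  step 4: SI(IK)
  step 5: SIK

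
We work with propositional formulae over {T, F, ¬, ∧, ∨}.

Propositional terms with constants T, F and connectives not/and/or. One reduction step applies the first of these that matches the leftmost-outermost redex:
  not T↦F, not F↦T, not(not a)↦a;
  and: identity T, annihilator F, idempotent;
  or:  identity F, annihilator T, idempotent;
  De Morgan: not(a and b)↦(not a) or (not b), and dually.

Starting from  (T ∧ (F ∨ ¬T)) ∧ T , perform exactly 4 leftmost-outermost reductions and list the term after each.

  start: (T ∧ (F ∨ ¬T)) ∧ T
  step 1: T ∧ (F ∨ ¬T)
  step 2: F ∨ ¬T
  step 3: ¬T
  step 4: F

Answer: after 4 steps: F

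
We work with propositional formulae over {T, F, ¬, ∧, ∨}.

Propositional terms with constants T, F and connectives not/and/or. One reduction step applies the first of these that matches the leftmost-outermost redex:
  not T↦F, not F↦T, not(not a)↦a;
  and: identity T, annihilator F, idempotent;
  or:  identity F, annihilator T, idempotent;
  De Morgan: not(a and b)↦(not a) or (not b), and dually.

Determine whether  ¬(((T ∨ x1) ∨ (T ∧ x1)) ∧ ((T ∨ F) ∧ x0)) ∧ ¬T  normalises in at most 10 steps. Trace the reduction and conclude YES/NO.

Answer: NO — after 10 steps the term is ((F ∧ ¬F) ∨ ¬x0) ∧ ¬T, not yet normal

Reduction:
  start: ¬(((T ∨ x1) ∨ (T ∧ x1)) ∧ ((T ∨ F) ∧ x0)) ∧ ¬T
  [1] (¬((T ∨ x1) ∨ (T ∧ x1)) ∨ ¬((T ∨ F) ∧ x0)) ∧ ¬T
  [2] ((¬(T ∨ x1) ∧ ¬(T ∧ x1)) ∨ ¬((T ∨ F) ∧ x0)) ∧ ¬T
  [3] (((¬T ∧ ¬x1) ∧ ¬(T ∧ x1)) ∨ ¬((T ∨ F) ∧ x0)) ∧ ¬T
  [4] (((F ∧ ¬x1) ∧ ¬(T ∧ x1)) ∨ ¬((T ∨ F) ∧ x0)) ∧ ¬T
  [5] ((F ∧ ¬(T ∧ x1)) ∨ ¬((T ∨ F) ∧ x0)) ∧ ¬T
  [6] (F ∨ ¬((T ∨ F) ∧ x0)) ∧ ¬T
  [7] ¬((T ∨ F) ∧ x0) ∧ ¬T
  [8] (¬(T ∨ F) ∨ ¬x0) ∧ ¬T
  [9] ((¬T ∧ ¬F) ∨ ¬x0) ∧ ¬T
  [10] ((F ∧ ¬F) ∨ ¬x0) ∧ ¬T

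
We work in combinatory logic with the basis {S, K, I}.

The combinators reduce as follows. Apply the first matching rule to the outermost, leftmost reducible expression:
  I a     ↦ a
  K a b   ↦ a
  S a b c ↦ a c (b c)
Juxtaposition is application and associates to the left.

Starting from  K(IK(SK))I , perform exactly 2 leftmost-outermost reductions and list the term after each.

Answer: after 2 steps: K(SK)

Derivation:
  start: K(IK(SK))I
  step 1: IK(SK)
  step 2: K(SK)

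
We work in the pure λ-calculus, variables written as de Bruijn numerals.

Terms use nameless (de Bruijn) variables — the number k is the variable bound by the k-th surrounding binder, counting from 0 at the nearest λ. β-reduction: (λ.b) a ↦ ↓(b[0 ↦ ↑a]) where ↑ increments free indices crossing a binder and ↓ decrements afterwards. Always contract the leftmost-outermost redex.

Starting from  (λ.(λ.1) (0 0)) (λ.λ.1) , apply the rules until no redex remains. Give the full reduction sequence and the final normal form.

Answer: normal form = λ.λ.1  (in 2 steps)

Reduction:
  start: (λ.(λ.1) (0 0)) (λ.λ.1)
  step 1: (λ.λ.λ.1) ((λ.λ.1) (λ.λ.1))
  step 2: λ.λ.1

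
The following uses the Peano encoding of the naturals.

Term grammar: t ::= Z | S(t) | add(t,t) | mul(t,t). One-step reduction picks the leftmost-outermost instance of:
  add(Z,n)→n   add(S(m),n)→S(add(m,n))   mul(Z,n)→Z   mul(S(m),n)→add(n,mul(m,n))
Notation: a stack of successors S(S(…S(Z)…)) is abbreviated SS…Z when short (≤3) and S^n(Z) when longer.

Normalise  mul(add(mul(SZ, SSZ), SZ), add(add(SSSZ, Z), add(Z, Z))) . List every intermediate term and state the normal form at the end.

Answer: normal form = S^9(Z)  (in 51 steps)

Reduction:
  start: mul(add(mul(SZ, SSZ), SZ), add(add(SSSZ, Z), add(Z, Z)))
  [1] mul(add(add(SSZ, mul(Z, SSZ)), SZ), add(add(SSSZ, Z), add(Z, Z)))
  [2] mul(add(S(add(SZ, mul(Z, SSZ))), SZ), add(add(SSSZ, Z), add(Z, Z)))
  [3] mul(S(add(add(SZ, mul(Z, SSZ)), SZ)), add(add(SSSZ, Z), add(Z, Z)))
  [4] add(add(add(SSSZ, Z), add(Z, Z)), mul(add(add(SZ, mul(Z, SSZ)), SZ), add(add(SSSZ, Z), add(Z, Z))))
  [5] add(add(S(add(SSZ, Z)), add(Z, Z)), mul(add(add(SZ, mul(Z, SSZ)), SZ), add(add(SSSZ, Z), add(Z, Z))))
  [6] add(S(add(add(SSZ, Z), add(Z, Z))), mul(add(add(SZ, mul(Z, SSZ)), SZ), add(add(SSSZ, Z), add(Z, Z))))
  [7] S(add(add(add(SSZ, Z), add(Z, Z)), mul(add(add(SZ, mul(Z, SSZ)), SZ), add(add(SSSZ, Z), add(Z, Z)))))
  [8] S(add(add(S(add(SZ, Z)), add(Z, Z)), mul(add(add(SZ, mul(Z, SSZ)), SZ), add(add(SSSZ, Z), add(Z, Z)))))
  [9] S(add(S(add(add(SZ, Z), add(Z, Z))), mul(add(add(SZ, mul(Z, SSZ)), SZ), add(add(SSSZ, Z), add(Z, Z)))))
  [10] S(S(add(add(add(SZ, Z), add(Z, Z)), mul(add(add(SZ, mul(Z, SSZ)), SZ), add(add(SSSZ, Z), add(Z, Z))))))
  [11] S(S(add(add(S(add(Z, Z)), add(Z, Z)), mul(add(add(SZ, mul(Z, SSZ)), SZ), add(add(SSSZ, Z), add(Z, Z))))))
  [12] S(S(add(S(add(add(Z, Z), add(Z, Z))), mul(add(add(SZ, mul(Z, SSZ)), SZ), add(add(SSSZ, Z), add(Z, Z))))))
  [13] S(S(S(add(add(add(Z, Z), add(Z, Z)), mul(add(add(SZ, mul(Z, SSZ)), SZ), add(add(SSSZ, Z), add(Z, Z)))))))
  [14] S(S(S(add(add(Z, add(Z, Z)), mul(add(add(SZ, mul(Z, SSZ)), SZ), add(add(SSSZ, Z), add(Z, Z)))))))
  [15] S(S(S(add(add(Z, Z), mul(add(add(SZ, mul(Z, SSZ)), SZ), add(add(SSSZ, Z), add(Z, Z)))))))
  [16] S(S(S(add(Z, mul(add(add(SZ, mul(Z, SSZ)), SZ), add(add(SSSZ, Z), add(Z, Z)))))))
  [17] S(S(S(mul(add(add(SZ, mul(Z, SSZ)), SZ), add(add(SSSZ, Z), add(Z, Z))))))
  [18] S(S(S(mul(add(S(add(Z, mul(Z, SSZ))), SZ), add(add(SSSZ, Z), add(Z, Z))))))
  [19] S(S(S(mul(S(add(add(Z, mul(Z, SSZ)), SZ)), add(add(SSSZ, Z), add(Z, Z))))))
  [20] S(S(S(add(add(add(SSSZ, Z), add(Z, Z)), mul(add(add(Z, mul(Z, SSZ)), SZ), add(add(SSSZ, Z), add(Z, Z)))))))
  [21] S(S(S(add(add(S(add(SSZ, Z)), add(Z, Z)), mul(add(add(Z, mul(Z, SSZ)), SZ), add(add(SSSZ, Z), add(Z, Z)))))))
  [22] S(S(S(add(S(add(add(SSZ, Z), add(Z, Z))), mul(add(add(Z, mul(Z, SSZ)), SZ), add(add(SSSZ, Z), add(Z, Z)))))))
  [23] S(S(S(S(add(add(add(SSZ, Z), add(Z, Z)), mul(add(add(Z, mul(Z, SSZ)), SZ), add(add(SSSZ, Z), add(Z, Z))))))))
  [24] S(S(S(S(add(add(S(add(SZ, Z)), add(Z, Z)), mul(add(add(Z, mul(Z, SSZ)), SZ), add(add(SSSZ, Z), add(Z, Z))))))))
  [25] S(S(S(S(add(S(add(add(SZ, Z), add(Z, Z))), mul(add(add(Z, mul(Z, SSZ)), SZ), add(add(SSSZ, Z), add(Z, Z))))))))
  [26] S(S(S(S(S(add(add(add(SZ, Z), add(Z, Z)), mul(add(add(Z, mul(Z, SSZ)), SZ), add(add(SSSZ, Z), add(Z, Z)))))))))
  [27] S(S(S(S(S(add(add(S(add(Z, Z)), add(Z, Z)), mul(add(add(Z, mul(Z, SSZ)), SZ), add(add(SSSZ, Z), add(Z, Z)))))))))
  [28] S(S(S(S(S(add(S(add(add(Z, Z), add(Z, Z))), mul(add(add(Z, mul(Z, SSZ)), SZ), add(add(SSSZ, Z), add(Z, Z)))))))))
  [29] S(S(S(S(S(S(add(add(add(Z, Z), add(Z, Z)), mul(add(add(Z, mul(Z, SSZ)), SZ), add(add(SSSZ, Z), add(Z, Z))))))))))
  [30] S(S(S(S(S(S(add(add(Z, add(Z, Z)), mul(add(add(Z, mul(Z, SSZ)), SZ), add(add(SSSZ, Z), add(Z, Z))))))))))
  [31] S(S(S(S(S(S(add(add(Z, Z), mul(add(add(Z, mul(Z, SSZ)), SZ), add(add(SSSZ, Z), add(Z, Z))))))))))
  [32] S(S(S(S(S(S(add(Z, mul(add(add(Z, mul(Z, SSZ)), SZ), add(add(SSSZ, Z), add(Z, Z))))))))))
  [33] S(S(S(S(S(S(mul(add(add(Z, mul(Z, SSZ)), SZ), add(add(SSSZ, Z), add(Z, Z)))))))))
  [34] S(S(S(S(S(S(mul(add(mul(Z, SSZ), SZ), add(add(SSSZ, Z), add(Z, Z)))))))))
  [35] S(S(S(S(S(S(mul(add(Z, SZ), add(add(SSSZ, Z), add(Z, Z)))))))))
  [36] S(S(S(S(S(S(mul(SZ, add(add(SSSZ, Z), add(Z, Z)))))))))
  [37] S(S(S(S(S(S(add(add(add(SSSZ, Z), add(Z, Z)), mul(Z, add(add(SSSZ, Z), add(Z, Z))))))))))
  [38] S(S(S(S(S(S(add(add(S(add(SSZ, Z)), add(Z, Z)), mul(Z, add(add(SSSZ, Z), add(Z, Z))))))))))
  [39] S(S(S(S(S(S(add(S(add(add(SSZ, Z), add(Z, Z))), mul(Z, add(add(SSSZ, Z), add(Z, Z))))))))))
  [40] S(S(S(S(S(S(S(add(add(add(SSZ, Z), add(Z, Z)), mul(Z, add(add(SSSZ, Z), add(Z, Z)))))))))))
  [41] S(S(S(S(S(S(S(add(add(S(add(SZ, Z)), add(Z, Z)), mul(Z, add(add(SSSZ, Z), add(Z, Z)))))))))))
  [42] S(S(S(S(S(S(S(add(S(add(add(SZ, Z), add(Z, Z))), mul(Z, add(add(SSSZ, Z), add(Z, Z)))))))))))
  [43] S(S(S(S(S(S(S(S(add(add(add(SZ, Z), add(Z, Z)), mul(Z, add(add(SSSZ, Z), add(Z, Z))))))))))))
  [44] S(S(S(S(S(S(S(S(add(add(S(add(Z, Z)), add(Z, Z)), mul(Z, add(add(SSSZ, Z), add(Z, Z))))))))))))
  [45] S(S(S(S(S(S(S(S(add(S(add(add(Z, Z), add(Z, Z))), mul(Z, add(add(SSSZ, Z), add(Z, Z))))))))))))
  [46] S(S(S(S(S(S(S(S(S(add(add(add(Z, Z), add(Z, Z)), mul(Z, add(add(SSSZ, Z), add(Z, Z)))))))))))))
  [47] S(S(S(S(S(S(S(S(S(add(add(Z, add(Z, Z)), mul(Z, add(add(SSSZ, Z), add(Z, Z)))))))))))))
  [48] S(S(S(S(S(S(S(S(S(add(add(Z, Z), mul(Z, add(add(SSSZ, Z), add(Z, Z)))))))))))))
  [49] S(S(S(S(S(S(S(S(S(add(Z, mul(Z, add(add(SSSZ, Z), add(Z, Z)))))))))))))
  [50] S(S(S(S(S(S(S(S(S(mul(Z, add(add(SSSZ, Z), add(Z, Z))))))))))))
  [51] S^9(Z)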